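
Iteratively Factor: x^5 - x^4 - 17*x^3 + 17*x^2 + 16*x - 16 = (x - 1)*(x^4 - 17*x^2 + 16) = (x - 4)*(x - 1)*(x^3 + 4*x^2 - x - 4) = (x - 4)*(x - 1)*(x + 1)*(x^2 + 3*x - 4) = (x - 4)*(x - 1)^2*(x + 1)*(x + 4)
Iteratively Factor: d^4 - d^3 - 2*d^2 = (d + 1)*(d^3 - 2*d^2) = d*(d + 1)*(d^2 - 2*d) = d^2*(d + 1)*(d - 2)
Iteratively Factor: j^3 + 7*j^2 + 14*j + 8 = (j + 2)*(j^2 + 5*j + 4) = (j + 2)*(j + 4)*(j + 1)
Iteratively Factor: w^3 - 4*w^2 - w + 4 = (w - 4)*(w^2 - 1) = (w - 4)*(w + 1)*(w - 1)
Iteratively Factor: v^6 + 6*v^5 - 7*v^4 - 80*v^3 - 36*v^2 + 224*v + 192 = (v + 1)*(v^5 + 5*v^4 - 12*v^3 - 68*v^2 + 32*v + 192) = (v + 1)*(v + 4)*(v^4 + v^3 - 16*v^2 - 4*v + 48) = (v - 3)*(v + 1)*(v + 4)*(v^3 + 4*v^2 - 4*v - 16) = (v - 3)*(v + 1)*(v + 4)^2*(v^2 - 4) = (v - 3)*(v - 2)*(v + 1)*(v + 4)^2*(v + 2)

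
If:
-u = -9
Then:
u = 9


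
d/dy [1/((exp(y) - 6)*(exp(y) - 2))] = 2*(4 - exp(y))*exp(y)/(exp(4*y) - 16*exp(3*y) + 88*exp(2*y) - 192*exp(y) + 144)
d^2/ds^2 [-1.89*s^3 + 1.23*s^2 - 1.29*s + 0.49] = 2.46 - 11.34*s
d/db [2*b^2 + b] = 4*b + 1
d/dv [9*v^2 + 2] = 18*v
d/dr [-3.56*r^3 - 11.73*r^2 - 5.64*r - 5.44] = -10.68*r^2 - 23.46*r - 5.64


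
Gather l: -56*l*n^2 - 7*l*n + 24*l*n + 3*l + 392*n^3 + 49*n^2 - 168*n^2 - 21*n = l*(-56*n^2 + 17*n + 3) + 392*n^3 - 119*n^2 - 21*n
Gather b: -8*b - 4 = -8*b - 4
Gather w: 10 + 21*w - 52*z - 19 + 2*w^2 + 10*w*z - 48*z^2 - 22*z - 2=2*w^2 + w*(10*z + 21) - 48*z^2 - 74*z - 11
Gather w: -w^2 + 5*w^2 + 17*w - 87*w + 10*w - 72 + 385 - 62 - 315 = 4*w^2 - 60*w - 64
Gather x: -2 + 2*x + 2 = 2*x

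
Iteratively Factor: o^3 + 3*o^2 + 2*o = (o)*(o^2 + 3*o + 2) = o*(o + 2)*(o + 1)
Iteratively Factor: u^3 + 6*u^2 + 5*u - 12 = (u - 1)*(u^2 + 7*u + 12) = (u - 1)*(u + 4)*(u + 3)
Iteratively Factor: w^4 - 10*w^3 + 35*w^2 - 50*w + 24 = (w - 1)*(w^3 - 9*w^2 + 26*w - 24) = (w - 3)*(w - 1)*(w^2 - 6*w + 8) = (w - 4)*(w - 3)*(w - 1)*(w - 2)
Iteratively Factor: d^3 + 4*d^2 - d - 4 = (d - 1)*(d^2 + 5*d + 4) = (d - 1)*(d + 4)*(d + 1)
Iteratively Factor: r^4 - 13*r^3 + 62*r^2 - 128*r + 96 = (r - 2)*(r^3 - 11*r^2 + 40*r - 48) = (r - 4)*(r - 2)*(r^2 - 7*r + 12) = (r - 4)^2*(r - 2)*(r - 3)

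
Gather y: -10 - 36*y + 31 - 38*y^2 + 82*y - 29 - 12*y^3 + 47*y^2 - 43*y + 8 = -12*y^3 + 9*y^2 + 3*y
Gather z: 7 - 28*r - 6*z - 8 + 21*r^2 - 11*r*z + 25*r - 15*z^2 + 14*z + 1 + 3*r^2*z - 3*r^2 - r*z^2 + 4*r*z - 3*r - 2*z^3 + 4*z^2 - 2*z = 18*r^2 - 6*r - 2*z^3 + z^2*(-r - 11) + z*(3*r^2 - 7*r + 6)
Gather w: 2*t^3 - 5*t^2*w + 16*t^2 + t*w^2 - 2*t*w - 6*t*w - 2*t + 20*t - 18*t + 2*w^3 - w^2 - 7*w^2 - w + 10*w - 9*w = 2*t^3 + 16*t^2 + 2*w^3 + w^2*(t - 8) + w*(-5*t^2 - 8*t)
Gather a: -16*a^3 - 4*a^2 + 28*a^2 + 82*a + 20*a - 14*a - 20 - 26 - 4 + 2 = -16*a^3 + 24*a^2 + 88*a - 48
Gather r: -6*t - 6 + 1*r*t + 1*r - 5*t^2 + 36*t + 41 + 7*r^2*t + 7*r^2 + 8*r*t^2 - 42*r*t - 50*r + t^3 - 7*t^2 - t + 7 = r^2*(7*t + 7) + r*(8*t^2 - 41*t - 49) + t^3 - 12*t^2 + 29*t + 42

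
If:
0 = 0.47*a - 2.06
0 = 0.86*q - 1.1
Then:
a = 4.38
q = 1.28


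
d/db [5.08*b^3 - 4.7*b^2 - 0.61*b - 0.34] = 15.24*b^2 - 9.4*b - 0.61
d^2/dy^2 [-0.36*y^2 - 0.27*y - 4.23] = -0.720000000000000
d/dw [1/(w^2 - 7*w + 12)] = (7 - 2*w)/(w^2 - 7*w + 12)^2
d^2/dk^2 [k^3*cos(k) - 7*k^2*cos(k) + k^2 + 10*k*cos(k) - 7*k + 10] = -k^3*cos(k) - 6*k^2*sin(k) + 7*k^2*cos(k) + 28*k*sin(k) - 4*k*cos(k) - 20*sin(k) - 14*cos(k) + 2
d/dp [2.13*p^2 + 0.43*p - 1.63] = 4.26*p + 0.43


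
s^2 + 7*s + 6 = (s + 1)*(s + 6)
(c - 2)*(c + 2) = c^2 - 4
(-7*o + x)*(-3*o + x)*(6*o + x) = 126*o^3 - 39*o^2*x - 4*o*x^2 + x^3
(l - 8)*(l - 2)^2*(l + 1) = l^4 - 11*l^3 + 24*l^2 + 4*l - 32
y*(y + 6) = y^2 + 6*y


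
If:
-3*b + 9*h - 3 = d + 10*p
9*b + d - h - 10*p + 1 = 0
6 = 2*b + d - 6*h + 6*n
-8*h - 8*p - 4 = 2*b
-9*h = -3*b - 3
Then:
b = -52/61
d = 205/61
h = 3/61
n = 283/366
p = -41/122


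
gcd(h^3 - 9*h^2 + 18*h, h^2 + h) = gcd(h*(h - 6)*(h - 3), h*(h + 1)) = h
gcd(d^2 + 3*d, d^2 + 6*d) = d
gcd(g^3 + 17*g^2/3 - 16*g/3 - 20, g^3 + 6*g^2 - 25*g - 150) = g + 6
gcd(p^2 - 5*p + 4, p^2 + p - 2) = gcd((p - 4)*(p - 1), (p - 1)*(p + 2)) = p - 1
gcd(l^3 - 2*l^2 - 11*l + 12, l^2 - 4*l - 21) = l + 3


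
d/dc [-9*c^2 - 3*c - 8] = -18*c - 3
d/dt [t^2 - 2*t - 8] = 2*t - 2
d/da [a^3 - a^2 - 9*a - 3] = 3*a^2 - 2*a - 9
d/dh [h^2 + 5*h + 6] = 2*h + 5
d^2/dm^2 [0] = 0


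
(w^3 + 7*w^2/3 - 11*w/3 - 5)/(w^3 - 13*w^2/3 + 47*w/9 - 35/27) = 9*(w^2 + 4*w + 3)/(9*w^2 - 24*w + 7)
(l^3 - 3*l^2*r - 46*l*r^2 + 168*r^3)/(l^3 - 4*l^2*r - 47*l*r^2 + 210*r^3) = (-l + 4*r)/(-l + 5*r)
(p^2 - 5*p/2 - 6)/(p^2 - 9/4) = 2*(p - 4)/(2*p - 3)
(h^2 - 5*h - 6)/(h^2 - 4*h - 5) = (h - 6)/(h - 5)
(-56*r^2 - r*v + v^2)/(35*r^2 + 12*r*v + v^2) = (-8*r + v)/(5*r + v)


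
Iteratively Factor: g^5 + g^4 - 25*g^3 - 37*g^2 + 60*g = (g + 3)*(g^4 - 2*g^3 - 19*g^2 + 20*g) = g*(g + 3)*(g^3 - 2*g^2 - 19*g + 20) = g*(g - 5)*(g + 3)*(g^2 + 3*g - 4) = g*(g - 5)*(g + 3)*(g + 4)*(g - 1)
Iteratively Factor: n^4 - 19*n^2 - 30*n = (n)*(n^3 - 19*n - 30) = n*(n + 2)*(n^2 - 2*n - 15) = n*(n + 2)*(n + 3)*(n - 5)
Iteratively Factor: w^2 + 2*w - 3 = (w - 1)*(w + 3)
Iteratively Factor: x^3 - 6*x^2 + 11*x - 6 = (x - 2)*(x^2 - 4*x + 3) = (x - 2)*(x - 1)*(x - 3)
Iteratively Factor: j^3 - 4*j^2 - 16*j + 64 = (j - 4)*(j^2 - 16) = (j - 4)^2*(j + 4)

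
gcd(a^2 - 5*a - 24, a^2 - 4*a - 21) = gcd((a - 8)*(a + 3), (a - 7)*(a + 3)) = a + 3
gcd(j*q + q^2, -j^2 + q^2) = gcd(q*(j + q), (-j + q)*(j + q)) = j + q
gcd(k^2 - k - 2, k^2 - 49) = 1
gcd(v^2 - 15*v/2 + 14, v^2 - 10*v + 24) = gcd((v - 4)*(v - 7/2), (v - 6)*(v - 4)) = v - 4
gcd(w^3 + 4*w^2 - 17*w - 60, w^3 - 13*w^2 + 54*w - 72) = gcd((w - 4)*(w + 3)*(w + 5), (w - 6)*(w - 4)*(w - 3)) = w - 4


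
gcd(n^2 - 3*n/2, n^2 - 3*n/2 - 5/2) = 1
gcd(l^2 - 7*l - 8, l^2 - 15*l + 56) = l - 8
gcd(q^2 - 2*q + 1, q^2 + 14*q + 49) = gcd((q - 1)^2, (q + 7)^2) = 1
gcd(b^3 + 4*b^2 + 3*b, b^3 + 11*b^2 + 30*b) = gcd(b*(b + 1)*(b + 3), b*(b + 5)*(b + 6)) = b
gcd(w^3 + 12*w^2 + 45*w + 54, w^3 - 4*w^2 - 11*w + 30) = w + 3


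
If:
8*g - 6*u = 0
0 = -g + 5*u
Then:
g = 0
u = 0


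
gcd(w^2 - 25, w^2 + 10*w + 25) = w + 5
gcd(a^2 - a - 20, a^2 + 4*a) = a + 4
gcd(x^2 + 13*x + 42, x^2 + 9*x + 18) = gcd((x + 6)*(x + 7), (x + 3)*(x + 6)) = x + 6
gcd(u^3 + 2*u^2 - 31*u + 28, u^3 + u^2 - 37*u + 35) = u^2 + 6*u - 7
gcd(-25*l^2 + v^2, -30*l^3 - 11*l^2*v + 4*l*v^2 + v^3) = 5*l + v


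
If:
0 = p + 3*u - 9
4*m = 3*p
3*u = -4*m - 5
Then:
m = -21/4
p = -7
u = 16/3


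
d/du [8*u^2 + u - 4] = 16*u + 1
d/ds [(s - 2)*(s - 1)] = 2*s - 3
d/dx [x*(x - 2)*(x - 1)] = 3*x^2 - 6*x + 2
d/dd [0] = 0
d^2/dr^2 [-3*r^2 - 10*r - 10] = -6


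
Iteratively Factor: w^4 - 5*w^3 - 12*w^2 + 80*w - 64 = (w - 4)*(w^3 - w^2 - 16*w + 16) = (w - 4)*(w + 4)*(w^2 - 5*w + 4) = (w - 4)^2*(w + 4)*(w - 1)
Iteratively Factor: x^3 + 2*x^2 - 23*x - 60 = (x + 3)*(x^2 - x - 20) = (x - 5)*(x + 3)*(x + 4)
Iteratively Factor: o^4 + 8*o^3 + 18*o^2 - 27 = (o - 1)*(o^3 + 9*o^2 + 27*o + 27) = (o - 1)*(o + 3)*(o^2 + 6*o + 9) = (o - 1)*(o + 3)^2*(o + 3)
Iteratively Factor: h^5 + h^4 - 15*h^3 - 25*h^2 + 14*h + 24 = (h - 4)*(h^4 + 5*h^3 + 5*h^2 - 5*h - 6) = (h - 4)*(h + 3)*(h^3 + 2*h^2 - h - 2) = (h - 4)*(h - 1)*(h + 3)*(h^2 + 3*h + 2) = (h - 4)*(h - 1)*(h + 2)*(h + 3)*(h + 1)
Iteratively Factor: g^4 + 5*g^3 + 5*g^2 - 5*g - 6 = (g + 1)*(g^3 + 4*g^2 + g - 6) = (g + 1)*(g + 3)*(g^2 + g - 2) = (g - 1)*(g + 1)*(g + 3)*(g + 2)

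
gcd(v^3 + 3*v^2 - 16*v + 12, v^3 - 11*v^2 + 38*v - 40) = v - 2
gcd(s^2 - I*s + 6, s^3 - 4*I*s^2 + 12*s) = s + 2*I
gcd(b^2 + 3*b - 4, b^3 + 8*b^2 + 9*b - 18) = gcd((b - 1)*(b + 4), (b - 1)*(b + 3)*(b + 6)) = b - 1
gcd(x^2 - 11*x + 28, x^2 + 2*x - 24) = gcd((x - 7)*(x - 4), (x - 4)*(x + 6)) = x - 4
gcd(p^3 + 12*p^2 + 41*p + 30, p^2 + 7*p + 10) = p + 5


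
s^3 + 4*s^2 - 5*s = s*(s - 1)*(s + 5)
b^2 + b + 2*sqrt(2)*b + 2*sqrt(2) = (b + 1)*(b + 2*sqrt(2))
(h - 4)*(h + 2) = h^2 - 2*h - 8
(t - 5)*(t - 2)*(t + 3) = t^3 - 4*t^2 - 11*t + 30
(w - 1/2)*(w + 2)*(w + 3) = w^3 + 9*w^2/2 + 7*w/2 - 3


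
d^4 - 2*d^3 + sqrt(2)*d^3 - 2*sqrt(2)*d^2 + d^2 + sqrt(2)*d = d*(d - 1)^2*(d + sqrt(2))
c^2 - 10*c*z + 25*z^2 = (c - 5*z)^2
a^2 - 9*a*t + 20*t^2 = (a - 5*t)*(a - 4*t)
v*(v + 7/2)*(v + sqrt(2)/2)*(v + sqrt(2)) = v^4 + 3*sqrt(2)*v^3/2 + 7*v^3/2 + v^2 + 21*sqrt(2)*v^2/4 + 7*v/2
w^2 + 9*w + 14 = (w + 2)*(w + 7)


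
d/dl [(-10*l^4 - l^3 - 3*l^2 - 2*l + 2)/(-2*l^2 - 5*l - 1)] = 2*(20*l^5 + 76*l^4 + 25*l^3 + 7*l^2 + 7*l + 6)/(4*l^4 + 20*l^3 + 29*l^2 + 10*l + 1)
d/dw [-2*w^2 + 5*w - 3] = 5 - 4*w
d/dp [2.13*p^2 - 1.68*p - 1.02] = 4.26*p - 1.68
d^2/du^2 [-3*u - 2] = 0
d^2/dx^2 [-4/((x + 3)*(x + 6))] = 8*(-(x + 3)^2 - (x + 3)*(x + 6) - (x + 6)^2)/((x + 3)^3*(x + 6)^3)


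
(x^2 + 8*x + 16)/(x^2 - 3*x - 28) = (x + 4)/(x - 7)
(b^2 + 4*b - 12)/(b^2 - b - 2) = (b + 6)/(b + 1)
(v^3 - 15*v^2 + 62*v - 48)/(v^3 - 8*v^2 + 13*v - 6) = (v - 8)/(v - 1)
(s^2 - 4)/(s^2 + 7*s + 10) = (s - 2)/(s + 5)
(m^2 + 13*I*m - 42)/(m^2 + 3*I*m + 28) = (m + 6*I)/(m - 4*I)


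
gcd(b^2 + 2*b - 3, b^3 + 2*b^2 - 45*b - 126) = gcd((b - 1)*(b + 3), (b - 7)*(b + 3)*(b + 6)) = b + 3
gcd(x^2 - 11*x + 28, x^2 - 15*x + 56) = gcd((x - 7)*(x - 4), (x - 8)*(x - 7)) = x - 7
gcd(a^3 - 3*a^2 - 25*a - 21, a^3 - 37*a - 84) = a^2 - 4*a - 21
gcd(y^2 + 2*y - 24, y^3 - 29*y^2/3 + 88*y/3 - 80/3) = y - 4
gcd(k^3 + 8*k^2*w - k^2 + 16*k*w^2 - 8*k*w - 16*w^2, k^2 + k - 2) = k - 1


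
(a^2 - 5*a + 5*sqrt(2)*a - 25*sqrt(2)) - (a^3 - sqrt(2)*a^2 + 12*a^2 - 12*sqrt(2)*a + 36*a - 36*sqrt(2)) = -a^3 - 11*a^2 + sqrt(2)*a^2 - 41*a + 17*sqrt(2)*a + 11*sqrt(2)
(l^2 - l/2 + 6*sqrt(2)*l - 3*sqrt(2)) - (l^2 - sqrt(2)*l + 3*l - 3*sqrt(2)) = -7*l/2 + 7*sqrt(2)*l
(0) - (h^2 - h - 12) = -h^2 + h + 12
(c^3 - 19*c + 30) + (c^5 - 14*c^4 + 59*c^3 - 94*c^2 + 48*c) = c^5 - 14*c^4 + 60*c^3 - 94*c^2 + 29*c + 30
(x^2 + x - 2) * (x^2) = x^4 + x^3 - 2*x^2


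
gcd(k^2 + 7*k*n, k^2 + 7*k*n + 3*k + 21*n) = k + 7*n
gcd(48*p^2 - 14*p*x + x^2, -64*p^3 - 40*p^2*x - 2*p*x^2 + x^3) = -8*p + x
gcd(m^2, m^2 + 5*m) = m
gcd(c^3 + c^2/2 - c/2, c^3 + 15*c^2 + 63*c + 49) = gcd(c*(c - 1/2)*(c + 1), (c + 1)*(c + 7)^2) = c + 1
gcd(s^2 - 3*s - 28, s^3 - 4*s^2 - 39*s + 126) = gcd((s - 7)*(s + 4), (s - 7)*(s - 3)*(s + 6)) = s - 7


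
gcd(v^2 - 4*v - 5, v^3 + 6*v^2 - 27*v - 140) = v - 5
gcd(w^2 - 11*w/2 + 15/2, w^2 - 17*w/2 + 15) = w - 5/2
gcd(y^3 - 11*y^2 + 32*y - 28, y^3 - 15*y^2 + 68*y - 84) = y^2 - 9*y + 14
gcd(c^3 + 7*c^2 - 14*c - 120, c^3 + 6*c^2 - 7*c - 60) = c + 5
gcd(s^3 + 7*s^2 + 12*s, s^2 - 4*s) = s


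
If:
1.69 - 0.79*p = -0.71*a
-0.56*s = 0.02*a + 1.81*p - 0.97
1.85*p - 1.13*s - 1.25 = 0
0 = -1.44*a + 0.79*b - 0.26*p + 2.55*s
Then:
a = -1.72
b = -2.51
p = 0.60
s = -0.13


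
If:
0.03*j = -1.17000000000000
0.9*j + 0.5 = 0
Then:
No Solution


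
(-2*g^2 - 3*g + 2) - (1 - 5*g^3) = 5*g^3 - 2*g^2 - 3*g + 1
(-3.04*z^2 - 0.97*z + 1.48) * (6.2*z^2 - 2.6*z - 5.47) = -18.848*z^4 + 1.89*z^3 + 28.3268*z^2 + 1.4579*z - 8.0956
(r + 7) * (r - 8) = r^2 - r - 56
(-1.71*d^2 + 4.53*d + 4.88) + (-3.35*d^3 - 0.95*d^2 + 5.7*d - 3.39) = -3.35*d^3 - 2.66*d^2 + 10.23*d + 1.49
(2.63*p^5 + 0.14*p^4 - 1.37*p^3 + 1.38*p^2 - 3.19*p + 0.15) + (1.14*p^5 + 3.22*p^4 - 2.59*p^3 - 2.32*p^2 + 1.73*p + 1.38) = 3.77*p^5 + 3.36*p^4 - 3.96*p^3 - 0.94*p^2 - 1.46*p + 1.53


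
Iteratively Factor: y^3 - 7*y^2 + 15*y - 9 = (y - 3)*(y^2 - 4*y + 3) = (y - 3)^2*(y - 1)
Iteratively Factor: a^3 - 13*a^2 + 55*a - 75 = (a - 5)*(a^2 - 8*a + 15) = (a - 5)*(a - 3)*(a - 5)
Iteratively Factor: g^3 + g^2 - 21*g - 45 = (g - 5)*(g^2 + 6*g + 9) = (g - 5)*(g + 3)*(g + 3)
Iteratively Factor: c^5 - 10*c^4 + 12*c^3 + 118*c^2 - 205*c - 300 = (c + 1)*(c^4 - 11*c^3 + 23*c^2 + 95*c - 300) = (c - 4)*(c + 1)*(c^3 - 7*c^2 - 5*c + 75) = (c - 5)*(c - 4)*(c + 1)*(c^2 - 2*c - 15) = (c - 5)*(c - 4)*(c + 1)*(c + 3)*(c - 5)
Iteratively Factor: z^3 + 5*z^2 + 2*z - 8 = (z - 1)*(z^2 + 6*z + 8) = (z - 1)*(z + 2)*(z + 4)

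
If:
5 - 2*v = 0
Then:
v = 5/2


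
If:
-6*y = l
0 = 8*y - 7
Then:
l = -21/4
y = 7/8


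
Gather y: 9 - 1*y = 9 - y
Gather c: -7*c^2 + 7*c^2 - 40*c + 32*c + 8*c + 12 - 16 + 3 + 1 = 0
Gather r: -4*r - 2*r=-6*r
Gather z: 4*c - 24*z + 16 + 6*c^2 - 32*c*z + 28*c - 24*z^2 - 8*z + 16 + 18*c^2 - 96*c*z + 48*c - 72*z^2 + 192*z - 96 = 24*c^2 + 80*c - 96*z^2 + z*(160 - 128*c) - 64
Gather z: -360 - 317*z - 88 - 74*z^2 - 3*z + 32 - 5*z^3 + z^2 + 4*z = -5*z^3 - 73*z^2 - 316*z - 416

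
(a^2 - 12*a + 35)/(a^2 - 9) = (a^2 - 12*a + 35)/(a^2 - 9)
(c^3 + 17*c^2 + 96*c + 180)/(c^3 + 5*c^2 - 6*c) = (c^2 + 11*c + 30)/(c*(c - 1))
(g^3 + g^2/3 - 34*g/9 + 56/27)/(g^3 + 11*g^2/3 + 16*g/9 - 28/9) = (g - 4/3)/(g + 2)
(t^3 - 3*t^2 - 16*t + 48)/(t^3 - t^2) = (t^3 - 3*t^2 - 16*t + 48)/(t^2*(t - 1))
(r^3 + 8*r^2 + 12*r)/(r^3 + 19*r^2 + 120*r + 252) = r*(r + 2)/(r^2 + 13*r + 42)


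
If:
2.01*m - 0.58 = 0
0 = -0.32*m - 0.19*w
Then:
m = 0.29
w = -0.49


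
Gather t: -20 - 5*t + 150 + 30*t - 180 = 25*t - 50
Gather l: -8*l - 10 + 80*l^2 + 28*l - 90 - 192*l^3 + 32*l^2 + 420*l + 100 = -192*l^3 + 112*l^2 + 440*l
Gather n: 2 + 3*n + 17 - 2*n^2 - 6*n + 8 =-2*n^2 - 3*n + 27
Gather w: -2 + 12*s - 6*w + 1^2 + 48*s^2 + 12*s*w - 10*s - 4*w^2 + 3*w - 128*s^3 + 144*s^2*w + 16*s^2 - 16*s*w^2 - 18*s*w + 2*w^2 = -128*s^3 + 64*s^2 + 2*s + w^2*(-16*s - 2) + w*(144*s^2 - 6*s - 3) - 1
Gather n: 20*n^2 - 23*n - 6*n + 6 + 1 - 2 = 20*n^2 - 29*n + 5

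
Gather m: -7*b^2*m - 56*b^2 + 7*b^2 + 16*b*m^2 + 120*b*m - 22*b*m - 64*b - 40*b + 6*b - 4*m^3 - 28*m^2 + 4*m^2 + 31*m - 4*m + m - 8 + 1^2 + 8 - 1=-49*b^2 - 98*b - 4*m^3 + m^2*(16*b - 24) + m*(-7*b^2 + 98*b + 28)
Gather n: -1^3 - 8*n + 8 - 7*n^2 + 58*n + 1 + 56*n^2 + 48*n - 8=49*n^2 + 98*n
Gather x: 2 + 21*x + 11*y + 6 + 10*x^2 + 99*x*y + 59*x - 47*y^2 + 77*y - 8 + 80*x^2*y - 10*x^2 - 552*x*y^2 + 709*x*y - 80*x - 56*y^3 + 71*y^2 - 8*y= 80*x^2*y + x*(-552*y^2 + 808*y) - 56*y^3 + 24*y^2 + 80*y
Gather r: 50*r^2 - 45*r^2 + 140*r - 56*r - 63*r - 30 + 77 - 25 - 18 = 5*r^2 + 21*r + 4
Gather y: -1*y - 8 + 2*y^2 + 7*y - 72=2*y^2 + 6*y - 80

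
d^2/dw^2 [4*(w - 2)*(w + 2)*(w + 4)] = 24*w + 32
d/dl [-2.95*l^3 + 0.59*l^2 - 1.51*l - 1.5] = -8.85*l^2 + 1.18*l - 1.51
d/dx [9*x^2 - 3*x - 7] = 18*x - 3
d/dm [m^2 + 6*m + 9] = 2*m + 6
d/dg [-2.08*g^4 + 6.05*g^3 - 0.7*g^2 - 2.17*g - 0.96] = -8.32*g^3 + 18.15*g^2 - 1.4*g - 2.17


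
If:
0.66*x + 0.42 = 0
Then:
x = -0.64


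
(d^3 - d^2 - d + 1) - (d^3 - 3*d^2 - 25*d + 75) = 2*d^2 + 24*d - 74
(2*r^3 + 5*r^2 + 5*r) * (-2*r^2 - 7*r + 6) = -4*r^5 - 24*r^4 - 33*r^3 - 5*r^2 + 30*r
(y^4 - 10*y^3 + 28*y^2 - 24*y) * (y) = y^5 - 10*y^4 + 28*y^3 - 24*y^2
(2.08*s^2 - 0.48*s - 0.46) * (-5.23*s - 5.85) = -10.8784*s^3 - 9.6576*s^2 + 5.2138*s + 2.691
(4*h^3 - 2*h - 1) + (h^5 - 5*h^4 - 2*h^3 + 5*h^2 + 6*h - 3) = h^5 - 5*h^4 + 2*h^3 + 5*h^2 + 4*h - 4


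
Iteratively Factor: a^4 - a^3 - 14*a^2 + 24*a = (a - 3)*(a^3 + 2*a^2 - 8*a) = (a - 3)*(a - 2)*(a^2 + 4*a) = (a - 3)*(a - 2)*(a + 4)*(a)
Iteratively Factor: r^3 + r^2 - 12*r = (r + 4)*(r^2 - 3*r) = (r - 3)*(r + 4)*(r)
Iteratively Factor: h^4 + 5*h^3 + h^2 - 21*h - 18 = (h + 1)*(h^3 + 4*h^2 - 3*h - 18) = (h + 1)*(h + 3)*(h^2 + h - 6) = (h - 2)*(h + 1)*(h + 3)*(h + 3)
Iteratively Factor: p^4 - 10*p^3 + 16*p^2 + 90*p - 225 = (p - 5)*(p^3 - 5*p^2 - 9*p + 45) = (p - 5)^2*(p^2 - 9) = (p - 5)^2*(p - 3)*(p + 3)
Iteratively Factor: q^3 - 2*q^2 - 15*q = (q)*(q^2 - 2*q - 15) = q*(q - 5)*(q + 3)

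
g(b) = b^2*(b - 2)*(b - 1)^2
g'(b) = b^2*(b - 2)*(2*b - 2) + b^2*(b - 1)^2 + 2*b*(b - 2)*(b - 1)^2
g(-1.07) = -15.06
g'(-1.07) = 47.61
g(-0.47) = -1.18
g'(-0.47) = 7.10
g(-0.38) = -0.65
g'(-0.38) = 4.67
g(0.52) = -0.09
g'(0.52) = 0.09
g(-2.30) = -247.71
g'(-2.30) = 423.14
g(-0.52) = -1.57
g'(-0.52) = 8.75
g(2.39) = 4.30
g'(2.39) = 20.83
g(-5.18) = -7358.02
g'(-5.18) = 6246.96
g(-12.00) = -340704.00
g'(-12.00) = 133536.00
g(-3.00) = -720.00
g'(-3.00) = 984.00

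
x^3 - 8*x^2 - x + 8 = (x - 8)*(x - 1)*(x + 1)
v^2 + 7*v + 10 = (v + 2)*(v + 5)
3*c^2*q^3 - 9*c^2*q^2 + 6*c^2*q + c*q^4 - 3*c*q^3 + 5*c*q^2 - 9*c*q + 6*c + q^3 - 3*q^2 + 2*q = (3*c + q)*(q - 2)*(q - 1)*(c*q + 1)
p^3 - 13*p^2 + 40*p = p*(p - 8)*(p - 5)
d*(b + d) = b*d + d^2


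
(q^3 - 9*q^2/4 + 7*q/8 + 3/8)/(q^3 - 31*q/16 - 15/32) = 4*(q - 1)/(4*q + 5)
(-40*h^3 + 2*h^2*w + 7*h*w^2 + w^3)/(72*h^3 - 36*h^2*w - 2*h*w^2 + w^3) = (20*h^2 + 9*h*w + w^2)/(-36*h^2 + w^2)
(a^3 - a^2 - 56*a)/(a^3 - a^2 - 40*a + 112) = a*(a - 8)/(a^2 - 8*a + 16)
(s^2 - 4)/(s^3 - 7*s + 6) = (s + 2)/(s^2 + 2*s - 3)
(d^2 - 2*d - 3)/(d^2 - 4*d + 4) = (d^2 - 2*d - 3)/(d^2 - 4*d + 4)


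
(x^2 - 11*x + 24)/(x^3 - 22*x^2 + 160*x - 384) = (x - 3)/(x^2 - 14*x + 48)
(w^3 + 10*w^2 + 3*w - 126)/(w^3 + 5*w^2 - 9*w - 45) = (w^2 + 13*w + 42)/(w^2 + 8*w + 15)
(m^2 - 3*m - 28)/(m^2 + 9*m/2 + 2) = 2*(m - 7)/(2*m + 1)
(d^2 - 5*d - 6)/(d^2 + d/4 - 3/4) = 4*(d - 6)/(4*d - 3)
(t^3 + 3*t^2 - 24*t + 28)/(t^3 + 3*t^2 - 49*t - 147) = (t^2 - 4*t + 4)/(t^2 - 4*t - 21)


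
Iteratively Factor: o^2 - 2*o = (o)*(o - 2)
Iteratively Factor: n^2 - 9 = (n - 3)*(n + 3)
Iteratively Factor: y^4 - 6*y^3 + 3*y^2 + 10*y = (y - 5)*(y^3 - y^2 - 2*y) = (y - 5)*(y - 2)*(y^2 + y) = (y - 5)*(y - 2)*(y + 1)*(y)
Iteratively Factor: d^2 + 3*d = (d)*(d + 3)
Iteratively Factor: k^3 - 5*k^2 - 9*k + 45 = (k + 3)*(k^2 - 8*k + 15) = (k - 3)*(k + 3)*(k - 5)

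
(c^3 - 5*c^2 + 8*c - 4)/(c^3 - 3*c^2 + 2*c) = (c - 2)/c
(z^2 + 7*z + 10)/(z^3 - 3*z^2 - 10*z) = (z + 5)/(z*(z - 5))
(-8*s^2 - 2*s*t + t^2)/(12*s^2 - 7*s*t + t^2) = (-2*s - t)/(3*s - t)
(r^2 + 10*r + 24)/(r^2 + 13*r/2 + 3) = 2*(r + 4)/(2*r + 1)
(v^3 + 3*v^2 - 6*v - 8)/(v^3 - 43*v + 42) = (v^3 + 3*v^2 - 6*v - 8)/(v^3 - 43*v + 42)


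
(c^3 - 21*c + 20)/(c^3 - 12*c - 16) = (-c^3 + 21*c - 20)/(-c^3 + 12*c + 16)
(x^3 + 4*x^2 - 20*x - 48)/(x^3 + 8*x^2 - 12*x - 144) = (x + 2)/(x + 6)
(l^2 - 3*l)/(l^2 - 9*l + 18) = l/(l - 6)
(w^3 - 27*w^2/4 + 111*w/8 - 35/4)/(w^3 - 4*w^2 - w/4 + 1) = (8*w^3 - 54*w^2 + 111*w - 70)/(2*(4*w^3 - 16*w^2 - w + 4))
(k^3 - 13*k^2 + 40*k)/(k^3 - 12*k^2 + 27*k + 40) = k/(k + 1)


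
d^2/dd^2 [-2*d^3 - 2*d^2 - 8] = -12*d - 4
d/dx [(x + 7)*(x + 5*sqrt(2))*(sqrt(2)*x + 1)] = 3*sqrt(2)*x^2 + 14*sqrt(2)*x + 22*x + 5*sqrt(2) + 77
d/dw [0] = 0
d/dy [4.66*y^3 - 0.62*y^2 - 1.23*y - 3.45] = 13.98*y^2 - 1.24*y - 1.23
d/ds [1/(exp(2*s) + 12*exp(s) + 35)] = 2*(-exp(s) - 6)*exp(s)/(exp(2*s) + 12*exp(s) + 35)^2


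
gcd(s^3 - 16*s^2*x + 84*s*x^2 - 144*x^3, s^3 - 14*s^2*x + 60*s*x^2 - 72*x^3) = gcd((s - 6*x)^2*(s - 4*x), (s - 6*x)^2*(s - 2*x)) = s^2 - 12*s*x + 36*x^2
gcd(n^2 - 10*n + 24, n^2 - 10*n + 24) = n^2 - 10*n + 24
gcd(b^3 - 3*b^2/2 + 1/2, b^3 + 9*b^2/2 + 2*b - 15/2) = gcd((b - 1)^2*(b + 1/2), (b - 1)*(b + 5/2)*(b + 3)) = b - 1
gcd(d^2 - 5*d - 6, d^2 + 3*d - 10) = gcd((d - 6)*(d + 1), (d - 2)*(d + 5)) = 1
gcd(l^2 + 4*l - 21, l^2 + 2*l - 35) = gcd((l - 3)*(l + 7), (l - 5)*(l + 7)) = l + 7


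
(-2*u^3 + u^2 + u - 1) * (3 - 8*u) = 16*u^4 - 14*u^3 - 5*u^2 + 11*u - 3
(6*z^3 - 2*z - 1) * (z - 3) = 6*z^4 - 18*z^3 - 2*z^2 + 5*z + 3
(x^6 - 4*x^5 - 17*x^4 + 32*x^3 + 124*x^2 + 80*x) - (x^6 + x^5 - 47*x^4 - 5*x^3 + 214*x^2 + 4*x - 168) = -5*x^5 + 30*x^4 + 37*x^3 - 90*x^2 + 76*x + 168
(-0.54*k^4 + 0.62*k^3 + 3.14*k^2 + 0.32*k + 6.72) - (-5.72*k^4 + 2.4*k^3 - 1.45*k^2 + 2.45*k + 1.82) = 5.18*k^4 - 1.78*k^3 + 4.59*k^2 - 2.13*k + 4.9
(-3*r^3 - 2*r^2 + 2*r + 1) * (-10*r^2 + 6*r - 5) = 30*r^5 + 2*r^4 - 17*r^3 + 12*r^2 - 4*r - 5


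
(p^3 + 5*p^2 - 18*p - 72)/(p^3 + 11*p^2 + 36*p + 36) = (p - 4)/(p + 2)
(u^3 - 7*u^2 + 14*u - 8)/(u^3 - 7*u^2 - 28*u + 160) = (u^2 - 3*u + 2)/(u^2 - 3*u - 40)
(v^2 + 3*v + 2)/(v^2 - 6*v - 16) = (v + 1)/(v - 8)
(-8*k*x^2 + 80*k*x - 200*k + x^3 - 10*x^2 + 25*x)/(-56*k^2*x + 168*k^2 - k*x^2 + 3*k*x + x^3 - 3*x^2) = (x^2 - 10*x + 25)/(7*k*x - 21*k + x^2 - 3*x)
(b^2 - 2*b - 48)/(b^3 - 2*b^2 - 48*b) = 1/b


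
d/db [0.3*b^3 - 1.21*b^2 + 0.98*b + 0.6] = 0.9*b^2 - 2.42*b + 0.98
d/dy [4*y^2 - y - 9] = 8*y - 1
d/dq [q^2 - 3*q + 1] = 2*q - 3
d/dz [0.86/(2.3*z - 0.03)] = -1.978/(2.3*z - 0.03)^2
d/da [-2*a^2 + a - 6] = 1 - 4*a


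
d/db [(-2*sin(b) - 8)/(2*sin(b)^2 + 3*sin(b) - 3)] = 2*(16*sin(b) - cos(2*b) + 16)*cos(b)/(3*sin(b) - cos(2*b) - 2)^2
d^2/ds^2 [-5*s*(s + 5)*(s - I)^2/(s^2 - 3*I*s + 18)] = (-10*s^6 + 90*I*s^5 - 270*s^4 + s^3*(1100 + 3810*I) + s^2*(-16740 + 2700*I) + s*(-51300 + 19440*I) + 3240 + 35100*I)/(s^6 - 9*I*s^5 + 27*s^4 - 297*I*s^3 + 486*s^2 - 2916*I*s + 5832)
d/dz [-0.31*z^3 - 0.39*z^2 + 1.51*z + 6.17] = -0.93*z^2 - 0.78*z + 1.51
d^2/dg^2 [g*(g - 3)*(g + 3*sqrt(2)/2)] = 6*g - 6 + 3*sqrt(2)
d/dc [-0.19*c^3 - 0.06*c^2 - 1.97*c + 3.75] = -0.57*c^2 - 0.12*c - 1.97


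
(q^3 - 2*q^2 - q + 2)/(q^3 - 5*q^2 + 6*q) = (q^2 - 1)/(q*(q - 3))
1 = 1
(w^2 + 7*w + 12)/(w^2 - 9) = (w + 4)/(w - 3)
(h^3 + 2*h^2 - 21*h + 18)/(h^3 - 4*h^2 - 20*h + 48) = (h^3 + 2*h^2 - 21*h + 18)/(h^3 - 4*h^2 - 20*h + 48)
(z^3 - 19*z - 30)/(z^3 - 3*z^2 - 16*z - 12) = (z^2 - 2*z - 15)/(z^2 - 5*z - 6)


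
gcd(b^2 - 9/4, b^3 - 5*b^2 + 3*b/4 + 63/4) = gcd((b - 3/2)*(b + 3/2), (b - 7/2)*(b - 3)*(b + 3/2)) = b + 3/2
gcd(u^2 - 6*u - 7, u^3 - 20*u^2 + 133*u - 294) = u - 7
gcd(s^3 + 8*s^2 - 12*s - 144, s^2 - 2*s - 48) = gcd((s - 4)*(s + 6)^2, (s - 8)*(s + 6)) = s + 6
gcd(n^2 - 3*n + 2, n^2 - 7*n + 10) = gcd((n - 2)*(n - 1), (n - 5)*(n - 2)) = n - 2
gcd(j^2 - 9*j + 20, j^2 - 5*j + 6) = 1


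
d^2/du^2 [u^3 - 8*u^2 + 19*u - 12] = 6*u - 16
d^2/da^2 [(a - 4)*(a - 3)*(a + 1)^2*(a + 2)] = 20*a^3 - 36*a^2 - 66*a + 30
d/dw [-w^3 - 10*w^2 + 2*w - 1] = -3*w^2 - 20*w + 2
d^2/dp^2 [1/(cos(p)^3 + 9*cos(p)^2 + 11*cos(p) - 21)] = ((47*cos(p) + 72*cos(2*p) + 9*cos(3*p))*(cos(p)^3 + 9*cos(p)^2 + 11*cos(p) - 21)/4 + 2*(3*cos(p)^2 + 18*cos(p) + 11)^2*sin(p)^2)/(cos(p)^3 + 9*cos(p)^2 + 11*cos(p) - 21)^3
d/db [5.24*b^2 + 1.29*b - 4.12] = 10.48*b + 1.29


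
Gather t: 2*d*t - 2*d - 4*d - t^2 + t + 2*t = -6*d - t^2 + t*(2*d + 3)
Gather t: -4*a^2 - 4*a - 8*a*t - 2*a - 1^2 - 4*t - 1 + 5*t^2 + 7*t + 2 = -4*a^2 - 6*a + 5*t^2 + t*(3 - 8*a)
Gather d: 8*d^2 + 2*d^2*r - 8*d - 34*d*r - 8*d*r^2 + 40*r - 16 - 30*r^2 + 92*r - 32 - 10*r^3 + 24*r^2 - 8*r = d^2*(2*r + 8) + d*(-8*r^2 - 34*r - 8) - 10*r^3 - 6*r^2 + 124*r - 48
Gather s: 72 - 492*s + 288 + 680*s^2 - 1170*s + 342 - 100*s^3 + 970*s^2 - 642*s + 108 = -100*s^3 + 1650*s^2 - 2304*s + 810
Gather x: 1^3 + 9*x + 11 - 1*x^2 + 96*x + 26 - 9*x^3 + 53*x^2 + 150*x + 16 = -9*x^3 + 52*x^2 + 255*x + 54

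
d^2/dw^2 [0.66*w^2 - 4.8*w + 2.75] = 1.32000000000000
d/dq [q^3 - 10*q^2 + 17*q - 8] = 3*q^2 - 20*q + 17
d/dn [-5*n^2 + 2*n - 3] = 2 - 10*n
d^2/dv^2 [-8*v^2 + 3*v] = -16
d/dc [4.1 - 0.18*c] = -0.180000000000000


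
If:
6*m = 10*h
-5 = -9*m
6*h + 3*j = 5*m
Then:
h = 1/3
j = 7/27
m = 5/9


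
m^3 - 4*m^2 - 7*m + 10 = (m - 5)*(m - 1)*(m + 2)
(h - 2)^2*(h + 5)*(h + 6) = h^4 + 7*h^3 - 10*h^2 - 76*h + 120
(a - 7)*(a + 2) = a^2 - 5*a - 14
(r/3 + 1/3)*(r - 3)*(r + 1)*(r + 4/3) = r^4/3 + r^3/9 - 19*r^2/9 - 29*r/9 - 4/3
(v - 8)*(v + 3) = v^2 - 5*v - 24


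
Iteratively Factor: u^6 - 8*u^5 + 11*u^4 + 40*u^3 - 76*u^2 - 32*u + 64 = (u + 1)*(u^5 - 9*u^4 + 20*u^3 + 20*u^2 - 96*u + 64) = (u - 2)*(u + 1)*(u^4 - 7*u^3 + 6*u^2 + 32*u - 32) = (u - 2)*(u + 1)*(u + 2)*(u^3 - 9*u^2 + 24*u - 16) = (u - 2)*(u - 1)*(u + 1)*(u + 2)*(u^2 - 8*u + 16) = (u - 4)*(u - 2)*(u - 1)*(u + 1)*(u + 2)*(u - 4)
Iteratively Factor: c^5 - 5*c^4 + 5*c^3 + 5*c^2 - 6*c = (c + 1)*(c^4 - 6*c^3 + 11*c^2 - 6*c) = (c - 3)*(c + 1)*(c^3 - 3*c^2 + 2*c) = (c - 3)*(c - 2)*(c + 1)*(c^2 - c) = (c - 3)*(c - 2)*(c - 1)*(c + 1)*(c)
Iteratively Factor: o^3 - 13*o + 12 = (o + 4)*(o^2 - 4*o + 3) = (o - 3)*(o + 4)*(o - 1)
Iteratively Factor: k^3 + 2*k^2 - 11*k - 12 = (k + 1)*(k^2 + k - 12) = (k - 3)*(k + 1)*(k + 4)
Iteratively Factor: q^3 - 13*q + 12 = (q + 4)*(q^2 - 4*q + 3) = (q - 3)*(q + 4)*(q - 1)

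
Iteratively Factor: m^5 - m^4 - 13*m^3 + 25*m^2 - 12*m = (m - 3)*(m^4 + 2*m^3 - 7*m^2 + 4*m) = m*(m - 3)*(m^3 + 2*m^2 - 7*m + 4) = m*(m - 3)*(m + 4)*(m^2 - 2*m + 1) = m*(m - 3)*(m - 1)*(m + 4)*(m - 1)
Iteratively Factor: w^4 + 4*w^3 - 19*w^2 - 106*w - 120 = (w + 2)*(w^3 + 2*w^2 - 23*w - 60) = (w - 5)*(w + 2)*(w^2 + 7*w + 12) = (w - 5)*(w + 2)*(w + 4)*(w + 3)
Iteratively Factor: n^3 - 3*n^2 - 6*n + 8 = (n - 1)*(n^2 - 2*n - 8) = (n - 1)*(n + 2)*(n - 4)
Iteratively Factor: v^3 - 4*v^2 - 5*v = (v - 5)*(v^2 + v) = v*(v - 5)*(v + 1)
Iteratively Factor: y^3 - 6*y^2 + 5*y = (y - 5)*(y^2 - y) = (y - 5)*(y - 1)*(y)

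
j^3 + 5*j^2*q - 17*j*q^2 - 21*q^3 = (j - 3*q)*(j + q)*(j + 7*q)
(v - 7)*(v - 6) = v^2 - 13*v + 42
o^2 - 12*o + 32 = (o - 8)*(o - 4)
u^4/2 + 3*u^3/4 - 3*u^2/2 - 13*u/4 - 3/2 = (u/2 + 1/2)*(u - 2)*(u + 1)*(u + 3/2)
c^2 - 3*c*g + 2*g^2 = (c - 2*g)*(c - g)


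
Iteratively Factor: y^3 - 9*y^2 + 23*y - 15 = (y - 1)*(y^2 - 8*y + 15) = (y - 5)*(y - 1)*(y - 3)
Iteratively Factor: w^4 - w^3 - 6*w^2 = (w)*(w^3 - w^2 - 6*w) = w*(w - 3)*(w^2 + 2*w) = w^2*(w - 3)*(w + 2)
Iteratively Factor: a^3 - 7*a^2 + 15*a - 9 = (a - 1)*(a^2 - 6*a + 9) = (a - 3)*(a - 1)*(a - 3)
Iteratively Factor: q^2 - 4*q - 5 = (q + 1)*(q - 5)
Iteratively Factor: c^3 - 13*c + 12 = (c - 1)*(c^2 + c - 12) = (c - 1)*(c + 4)*(c - 3)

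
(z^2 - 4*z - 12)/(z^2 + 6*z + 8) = (z - 6)/(z + 4)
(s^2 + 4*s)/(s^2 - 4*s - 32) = s/(s - 8)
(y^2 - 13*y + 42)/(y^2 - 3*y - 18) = (y - 7)/(y + 3)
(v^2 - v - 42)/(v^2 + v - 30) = (v - 7)/(v - 5)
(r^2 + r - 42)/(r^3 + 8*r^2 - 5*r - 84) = (r - 6)/(r^2 + r - 12)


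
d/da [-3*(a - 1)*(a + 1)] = -6*a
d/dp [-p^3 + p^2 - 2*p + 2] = -3*p^2 + 2*p - 2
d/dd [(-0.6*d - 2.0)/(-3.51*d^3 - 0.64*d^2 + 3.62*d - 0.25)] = (-4.212*d^3 - 21.444*d^2 - 2.56*d + 7.39)/(12.3201*d^6 + 4.4928*d^5 - 25.0028*d^4 - 2.8786*d^3 + 13.4244*d^2 - 1.81*d + 0.0625)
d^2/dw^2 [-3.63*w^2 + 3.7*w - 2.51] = -7.26000000000000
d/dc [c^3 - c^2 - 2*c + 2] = 3*c^2 - 2*c - 2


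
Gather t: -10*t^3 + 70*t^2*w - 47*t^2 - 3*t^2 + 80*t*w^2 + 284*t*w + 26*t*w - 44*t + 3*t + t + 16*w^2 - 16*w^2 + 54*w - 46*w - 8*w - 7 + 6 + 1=-10*t^3 + t^2*(70*w - 50) + t*(80*w^2 + 310*w - 40)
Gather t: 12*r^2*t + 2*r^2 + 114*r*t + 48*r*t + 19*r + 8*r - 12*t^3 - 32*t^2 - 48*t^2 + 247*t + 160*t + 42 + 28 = 2*r^2 + 27*r - 12*t^3 - 80*t^2 + t*(12*r^2 + 162*r + 407) + 70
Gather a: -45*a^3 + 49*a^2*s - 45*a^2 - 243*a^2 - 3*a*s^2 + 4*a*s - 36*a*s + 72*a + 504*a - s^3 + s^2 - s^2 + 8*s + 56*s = -45*a^3 + a^2*(49*s - 288) + a*(-3*s^2 - 32*s + 576) - s^3 + 64*s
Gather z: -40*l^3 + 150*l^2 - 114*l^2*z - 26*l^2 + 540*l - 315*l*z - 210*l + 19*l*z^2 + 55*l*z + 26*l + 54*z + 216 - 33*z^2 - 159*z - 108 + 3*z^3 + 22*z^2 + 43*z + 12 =-40*l^3 + 124*l^2 + 356*l + 3*z^3 + z^2*(19*l - 11) + z*(-114*l^2 - 260*l - 62) + 120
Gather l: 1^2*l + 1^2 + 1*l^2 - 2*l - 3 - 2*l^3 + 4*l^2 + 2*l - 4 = -2*l^3 + 5*l^2 + l - 6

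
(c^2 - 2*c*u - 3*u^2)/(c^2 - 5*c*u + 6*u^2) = (-c - u)/(-c + 2*u)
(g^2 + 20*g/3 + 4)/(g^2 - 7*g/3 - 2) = (g + 6)/(g - 3)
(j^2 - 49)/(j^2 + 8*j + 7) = (j - 7)/(j + 1)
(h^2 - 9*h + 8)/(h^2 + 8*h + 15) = (h^2 - 9*h + 8)/(h^2 + 8*h + 15)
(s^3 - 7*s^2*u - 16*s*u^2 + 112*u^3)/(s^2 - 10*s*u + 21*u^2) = (s^2 - 16*u^2)/(s - 3*u)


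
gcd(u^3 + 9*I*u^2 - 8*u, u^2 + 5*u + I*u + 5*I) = u + I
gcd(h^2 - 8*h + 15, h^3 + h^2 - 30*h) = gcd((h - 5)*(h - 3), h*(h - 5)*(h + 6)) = h - 5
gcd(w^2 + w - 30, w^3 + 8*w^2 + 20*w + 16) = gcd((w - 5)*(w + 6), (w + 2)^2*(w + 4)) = 1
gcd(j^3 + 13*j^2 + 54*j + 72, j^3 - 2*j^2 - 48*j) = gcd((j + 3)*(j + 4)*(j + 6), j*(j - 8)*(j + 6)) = j + 6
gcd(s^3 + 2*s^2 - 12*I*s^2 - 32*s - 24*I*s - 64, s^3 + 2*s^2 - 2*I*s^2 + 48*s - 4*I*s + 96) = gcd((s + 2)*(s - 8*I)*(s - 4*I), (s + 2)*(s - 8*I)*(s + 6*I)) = s^2 + s*(2 - 8*I) - 16*I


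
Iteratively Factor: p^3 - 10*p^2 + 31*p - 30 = (p - 5)*(p^2 - 5*p + 6) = (p - 5)*(p - 3)*(p - 2)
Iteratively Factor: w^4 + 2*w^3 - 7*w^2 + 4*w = (w - 1)*(w^3 + 3*w^2 - 4*w) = (w - 1)^2*(w^2 + 4*w) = (w - 1)^2*(w + 4)*(w)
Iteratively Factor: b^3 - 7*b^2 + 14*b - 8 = (b - 2)*(b^2 - 5*b + 4) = (b - 4)*(b - 2)*(b - 1)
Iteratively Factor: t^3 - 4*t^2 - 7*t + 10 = (t - 5)*(t^2 + t - 2) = (t - 5)*(t + 2)*(t - 1)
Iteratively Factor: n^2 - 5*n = (n - 5)*(n)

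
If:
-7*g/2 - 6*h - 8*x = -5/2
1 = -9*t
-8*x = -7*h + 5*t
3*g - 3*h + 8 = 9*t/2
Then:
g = -628/297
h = 427/594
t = -1/9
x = 3319/4752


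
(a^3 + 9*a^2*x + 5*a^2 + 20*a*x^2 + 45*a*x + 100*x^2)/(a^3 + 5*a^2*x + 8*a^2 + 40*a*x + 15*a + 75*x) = (a + 4*x)/(a + 3)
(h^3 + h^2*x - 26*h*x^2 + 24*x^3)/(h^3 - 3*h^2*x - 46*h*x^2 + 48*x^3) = (-h + 4*x)/(-h + 8*x)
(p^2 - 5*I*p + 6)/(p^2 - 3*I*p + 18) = (p + I)/(p + 3*I)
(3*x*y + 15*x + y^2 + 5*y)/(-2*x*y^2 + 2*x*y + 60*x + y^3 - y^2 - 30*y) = (-3*x - y)/(2*x*y - 12*x - y^2 + 6*y)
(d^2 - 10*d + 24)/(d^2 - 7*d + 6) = (d - 4)/(d - 1)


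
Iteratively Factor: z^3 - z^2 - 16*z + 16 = (z - 1)*(z^2 - 16) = (z - 4)*(z - 1)*(z + 4)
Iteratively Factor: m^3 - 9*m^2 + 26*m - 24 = (m - 2)*(m^2 - 7*m + 12) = (m - 3)*(m - 2)*(m - 4)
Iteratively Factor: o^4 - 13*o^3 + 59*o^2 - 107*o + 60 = (o - 1)*(o^3 - 12*o^2 + 47*o - 60) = (o - 5)*(o - 1)*(o^2 - 7*o + 12) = (o - 5)*(o - 4)*(o - 1)*(o - 3)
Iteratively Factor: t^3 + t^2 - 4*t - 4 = (t + 2)*(t^2 - t - 2) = (t - 2)*(t + 2)*(t + 1)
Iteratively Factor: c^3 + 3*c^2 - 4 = (c - 1)*(c^2 + 4*c + 4) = (c - 1)*(c + 2)*(c + 2)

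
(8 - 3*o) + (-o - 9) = -4*o - 1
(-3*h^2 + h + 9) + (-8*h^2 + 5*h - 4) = -11*h^2 + 6*h + 5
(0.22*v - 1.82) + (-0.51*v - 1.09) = -0.29*v - 2.91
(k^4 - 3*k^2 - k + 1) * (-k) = -k^5 + 3*k^3 + k^2 - k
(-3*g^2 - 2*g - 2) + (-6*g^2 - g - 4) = -9*g^2 - 3*g - 6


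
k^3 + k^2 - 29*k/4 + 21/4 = (k - 3/2)*(k - 1)*(k + 7/2)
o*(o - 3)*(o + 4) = o^3 + o^2 - 12*o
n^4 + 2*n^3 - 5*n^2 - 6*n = n*(n - 2)*(n + 1)*(n + 3)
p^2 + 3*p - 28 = (p - 4)*(p + 7)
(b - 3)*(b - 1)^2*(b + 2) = b^4 - 3*b^3 - 3*b^2 + 11*b - 6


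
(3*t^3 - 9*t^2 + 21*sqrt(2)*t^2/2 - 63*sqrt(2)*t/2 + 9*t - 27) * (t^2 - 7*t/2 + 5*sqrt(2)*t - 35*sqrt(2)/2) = 3*t^5 - 39*t^4/2 + 51*sqrt(2)*t^4/2 - 663*sqrt(2)*t^3/4 + 291*t^3/2 - 741*t^2 + 1251*sqrt(2)*t^2/4 - 585*sqrt(2)*t/2 + 1197*t + 945*sqrt(2)/2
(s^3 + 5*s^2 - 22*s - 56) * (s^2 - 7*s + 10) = s^5 - 2*s^4 - 47*s^3 + 148*s^2 + 172*s - 560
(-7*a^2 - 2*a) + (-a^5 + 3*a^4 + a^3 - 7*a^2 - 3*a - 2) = -a^5 + 3*a^4 + a^3 - 14*a^2 - 5*a - 2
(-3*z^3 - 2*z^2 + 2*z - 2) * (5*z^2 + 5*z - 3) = -15*z^5 - 25*z^4 + 9*z^3 + 6*z^2 - 16*z + 6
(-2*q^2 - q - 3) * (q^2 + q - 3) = -2*q^4 - 3*q^3 + 2*q^2 + 9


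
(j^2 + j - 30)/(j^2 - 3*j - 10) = (j + 6)/(j + 2)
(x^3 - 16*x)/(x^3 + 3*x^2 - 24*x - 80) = x*(x - 4)/(x^2 - x - 20)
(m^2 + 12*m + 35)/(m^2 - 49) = (m + 5)/(m - 7)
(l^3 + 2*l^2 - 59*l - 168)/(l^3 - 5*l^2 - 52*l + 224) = (l + 3)/(l - 4)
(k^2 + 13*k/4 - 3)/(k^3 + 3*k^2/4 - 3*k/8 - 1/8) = 2*(4*k^2 + 13*k - 12)/(8*k^3 + 6*k^2 - 3*k - 1)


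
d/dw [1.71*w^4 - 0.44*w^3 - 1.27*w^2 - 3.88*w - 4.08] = 6.84*w^3 - 1.32*w^2 - 2.54*w - 3.88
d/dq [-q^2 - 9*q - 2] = -2*q - 9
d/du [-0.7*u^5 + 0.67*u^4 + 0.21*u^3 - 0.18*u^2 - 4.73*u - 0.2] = -3.5*u^4 + 2.68*u^3 + 0.63*u^2 - 0.36*u - 4.73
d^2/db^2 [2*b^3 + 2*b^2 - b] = 12*b + 4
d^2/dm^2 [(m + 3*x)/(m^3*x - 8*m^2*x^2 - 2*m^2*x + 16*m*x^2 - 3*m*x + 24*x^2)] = 2*((m + 3*x)*(-3*m^2 + 16*m*x + 4*m - 16*x + 3)^2 + (-3*m^2 + 16*m*x + 4*m - 16*x + (m + 3*x)*(-3*m + 8*x + 2) + 3)*(m^3 - 8*m^2*x - 2*m^2 + 16*m*x - 3*m + 24*x))/(x*(m^3 - 8*m^2*x - 2*m^2 + 16*m*x - 3*m + 24*x)^3)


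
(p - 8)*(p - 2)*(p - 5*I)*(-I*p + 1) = -I*p^4 - 4*p^3 + 10*I*p^3 + 40*p^2 - 21*I*p^2 - 64*p + 50*I*p - 80*I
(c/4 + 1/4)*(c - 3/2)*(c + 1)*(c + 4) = c^4/4 + 9*c^3/8 - 19*c/8 - 3/2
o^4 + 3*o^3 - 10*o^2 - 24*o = o*(o - 3)*(o + 2)*(o + 4)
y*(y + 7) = y^2 + 7*y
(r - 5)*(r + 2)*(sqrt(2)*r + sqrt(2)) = sqrt(2)*r^3 - 2*sqrt(2)*r^2 - 13*sqrt(2)*r - 10*sqrt(2)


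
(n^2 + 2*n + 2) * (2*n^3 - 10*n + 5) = 2*n^5 + 4*n^4 - 6*n^3 - 15*n^2 - 10*n + 10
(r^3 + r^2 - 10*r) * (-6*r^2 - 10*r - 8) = -6*r^5 - 16*r^4 + 42*r^3 + 92*r^2 + 80*r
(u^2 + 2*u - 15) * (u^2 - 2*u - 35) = u^4 - 54*u^2 - 40*u + 525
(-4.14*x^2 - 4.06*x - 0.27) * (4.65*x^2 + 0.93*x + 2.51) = -19.251*x^4 - 22.7292*x^3 - 15.4227*x^2 - 10.4417*x - 0.6777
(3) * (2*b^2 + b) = 6*b^2 + 3*b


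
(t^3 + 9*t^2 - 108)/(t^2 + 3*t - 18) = t + 6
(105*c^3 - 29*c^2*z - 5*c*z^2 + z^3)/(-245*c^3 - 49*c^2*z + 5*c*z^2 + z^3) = (-3*c + z)/(7*c + z)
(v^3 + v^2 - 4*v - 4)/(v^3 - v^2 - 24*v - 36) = (v^2 - v - 2)/(v^2 - 3*v - 18)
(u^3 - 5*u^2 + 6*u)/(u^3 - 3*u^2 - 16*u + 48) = u*(u - 2)/(u^2 - 16)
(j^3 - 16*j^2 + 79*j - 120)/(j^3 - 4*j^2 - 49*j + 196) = (j^3 - 16*j^2 + 79*j - 120)/(j^3 - 4*j^2 - 49*j + 196)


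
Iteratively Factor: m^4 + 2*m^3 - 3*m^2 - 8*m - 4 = (m + 1)*(m^3 + m^2 - 4*m - 4) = (m - 2)*(m + 1)*(m^2 + 3*m + 2) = (m - 2)*(m + 1)^2*(m + 2)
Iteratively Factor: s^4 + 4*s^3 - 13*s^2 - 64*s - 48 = (s + 3)*(s^3 + s^2 - 16*s - 16) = (s + 3)*(s + 4)*(s^2 - 3*s - 4) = (s - 4)*(s + 3)*(s + 4)*(s + 1)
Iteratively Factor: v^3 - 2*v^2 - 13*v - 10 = (v + 2)*(v^2 - 4*v - 5) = (v - 5)*(v + 2)*(v + 1)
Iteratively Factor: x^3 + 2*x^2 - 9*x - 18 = (x + 2)*(x^2 - 9) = (x + 2)*(x + 3)*(x - 3)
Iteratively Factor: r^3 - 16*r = (r)*(r^2 - 16) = r*(r - 4)*(r + 4)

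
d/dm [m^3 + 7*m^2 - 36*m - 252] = 3*m^2 + 14*m - 36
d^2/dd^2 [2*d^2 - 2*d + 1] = 4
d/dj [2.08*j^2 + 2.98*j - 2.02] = 4.16*j + 2.98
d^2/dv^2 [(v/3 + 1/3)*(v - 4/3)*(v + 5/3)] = 2*v + 8/9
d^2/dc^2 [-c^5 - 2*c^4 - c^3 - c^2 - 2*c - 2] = -20*c^3 - 24*c^2 - 6*c - 2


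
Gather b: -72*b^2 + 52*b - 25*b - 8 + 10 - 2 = -72*b^2 + 27*b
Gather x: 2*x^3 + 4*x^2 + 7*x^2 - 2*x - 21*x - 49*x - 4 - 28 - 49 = 2*x^3 + 11*x^2 - 72*x - 81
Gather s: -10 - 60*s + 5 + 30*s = -30*s - 5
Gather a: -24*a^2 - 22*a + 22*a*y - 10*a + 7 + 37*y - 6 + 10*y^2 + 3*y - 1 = -24*a^2 + a*(22*y - 32) + 10*y^2 + 40*y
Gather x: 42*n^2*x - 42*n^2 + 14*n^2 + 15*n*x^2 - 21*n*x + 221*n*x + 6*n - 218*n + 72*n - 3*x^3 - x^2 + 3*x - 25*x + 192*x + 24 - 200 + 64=-28*n^2 - 140*n - 3*x^3 + x^2*(15*n - 1) + x*(42*n^2 + 200*n + 170) - 112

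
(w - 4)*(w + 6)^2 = w^3 + 8*w^2 - 12*w - 144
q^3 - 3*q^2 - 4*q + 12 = (q - 3)*(q - 2)*(q + 2)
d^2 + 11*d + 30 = (d + 5)*(d + 6)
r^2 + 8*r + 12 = (r + 2)*(r + 6)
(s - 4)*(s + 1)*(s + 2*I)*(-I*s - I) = -I*s^4 + 2*s^3 + 2*I*s^3 - 4*s^2 + 7*I*s^2 - 14*s + 4*I*s - 8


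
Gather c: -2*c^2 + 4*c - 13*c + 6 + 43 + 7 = -2*c^2 - 9*c + 56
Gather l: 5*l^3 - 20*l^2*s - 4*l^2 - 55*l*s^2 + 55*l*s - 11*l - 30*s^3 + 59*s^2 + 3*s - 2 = 5*l^3 + l^2*(-20*s - 4) + l*(-55*s^2 + 55*s - 11) - 30*s^3 + 59*s^2 + 3*s - 2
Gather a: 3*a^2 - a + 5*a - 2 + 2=3*a^2 + 4*a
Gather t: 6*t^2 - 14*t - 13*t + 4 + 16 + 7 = 6*t^2 - 27*t + 27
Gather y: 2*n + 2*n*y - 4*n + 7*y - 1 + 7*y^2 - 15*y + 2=-2*n + 7*y^2 + y*(2*n - 8) + 1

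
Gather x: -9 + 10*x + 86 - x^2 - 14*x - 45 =-x^2 - 4*x + 32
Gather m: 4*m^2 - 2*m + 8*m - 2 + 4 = 4*m^2 + 6*m + 2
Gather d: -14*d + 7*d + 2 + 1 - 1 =2 - 7*d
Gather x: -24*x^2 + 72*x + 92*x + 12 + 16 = -24*x^2 + 164*x + 28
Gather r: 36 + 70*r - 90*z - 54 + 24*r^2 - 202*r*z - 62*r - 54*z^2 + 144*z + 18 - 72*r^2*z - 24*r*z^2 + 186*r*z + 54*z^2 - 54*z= r^2*(24 - 72*z) + r*(-24*z^2 - 16*z + 8)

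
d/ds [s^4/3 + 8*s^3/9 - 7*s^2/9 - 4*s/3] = 4*s^3/3 + 8*s^2/3 - 14*s/9 - 4/3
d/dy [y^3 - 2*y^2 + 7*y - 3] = 3*y^2 - 4*y + 7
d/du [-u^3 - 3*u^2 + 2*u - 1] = -3*u^2 - 6*u + 2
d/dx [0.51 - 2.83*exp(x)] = -2.83*exp(x)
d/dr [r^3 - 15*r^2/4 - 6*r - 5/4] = 3*r^2 - 15*r/2 - 6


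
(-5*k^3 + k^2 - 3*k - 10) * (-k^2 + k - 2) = 5*k^5 - 6*k^4 + 14*k^3 + 5*k^2 - 4*k + 20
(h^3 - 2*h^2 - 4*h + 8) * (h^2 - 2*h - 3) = h^5 - 4*h^4 - 3*h^3 + 22*h^2 - 4*h - 24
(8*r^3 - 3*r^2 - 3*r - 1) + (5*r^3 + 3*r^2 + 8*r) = 13*r^3 + 5*r - 1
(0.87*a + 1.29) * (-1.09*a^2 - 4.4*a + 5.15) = -0.9483*a^3 - 5.2341*a^2 - 1.1955*a + 6.6435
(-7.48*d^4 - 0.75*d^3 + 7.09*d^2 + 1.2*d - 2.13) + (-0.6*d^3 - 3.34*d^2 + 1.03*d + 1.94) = -7.48*d^4 - 1.35*d^3 + 3.75*d^2 + 2.23*d - 0.19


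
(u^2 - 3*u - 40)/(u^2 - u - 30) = (u - 8)/(u - 6)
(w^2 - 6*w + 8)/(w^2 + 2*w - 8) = (w - 4)/(w + 4)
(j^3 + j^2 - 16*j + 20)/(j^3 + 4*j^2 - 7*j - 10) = (j - 2)/(j + 1)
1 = 1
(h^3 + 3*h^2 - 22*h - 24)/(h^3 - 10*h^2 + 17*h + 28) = (h + 6)/(h - 7)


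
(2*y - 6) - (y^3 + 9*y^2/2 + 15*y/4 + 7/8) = -y^3 - 9*y^2/2 - 7*y/4 - 55/8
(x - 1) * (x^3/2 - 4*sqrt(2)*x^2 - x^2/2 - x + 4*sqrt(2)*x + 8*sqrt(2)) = x^4/2 - 4*sqrt(2)*x^3 - x^3 - x^2/2 + 8*sqrt(2)*x^2 + x + 4*sqrt(2)*x - 8*sqrt(2)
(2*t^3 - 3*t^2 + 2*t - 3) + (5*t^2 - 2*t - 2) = 2*t^3 + 2*t^2 - 5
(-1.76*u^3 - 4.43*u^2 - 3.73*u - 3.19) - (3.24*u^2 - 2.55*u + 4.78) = -1.76*u^3 - 7.67*u^2 - 1.18*u - 7.97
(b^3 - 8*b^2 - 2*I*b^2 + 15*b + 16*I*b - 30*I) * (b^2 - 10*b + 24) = b^5 - 18*b^4 - 2*I*b^4 + 119*b^3 + 36*I*b^3 - 342*b^2 - 238*I*b^2 + 360*b + 684*I*b - 720*I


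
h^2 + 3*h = h*(h + 3)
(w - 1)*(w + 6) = w^2 + 5*w - 6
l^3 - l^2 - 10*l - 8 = (l - 4)*(l + 1)*(l + 2)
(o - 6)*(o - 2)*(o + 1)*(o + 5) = o^4 - 2*o^3 - 31*o^2 + 32*o + 60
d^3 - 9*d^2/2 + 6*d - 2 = (d - 2)^2*(d - 1/2)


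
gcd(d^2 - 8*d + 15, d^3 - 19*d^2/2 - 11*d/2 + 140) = d - 5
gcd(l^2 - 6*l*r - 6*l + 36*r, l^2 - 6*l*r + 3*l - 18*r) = -l + 6*r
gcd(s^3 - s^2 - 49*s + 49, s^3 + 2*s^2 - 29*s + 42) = s + 7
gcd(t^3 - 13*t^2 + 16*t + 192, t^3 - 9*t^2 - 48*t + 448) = t^2 - 16*t + 64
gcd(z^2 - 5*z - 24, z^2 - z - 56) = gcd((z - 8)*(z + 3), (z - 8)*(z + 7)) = z - 8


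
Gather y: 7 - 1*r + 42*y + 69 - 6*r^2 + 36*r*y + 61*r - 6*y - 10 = -6*r^2 + 60*r + y*(36*r + 36) + 66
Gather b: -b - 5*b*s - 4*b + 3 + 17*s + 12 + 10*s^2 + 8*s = b*(-5*s - 5) + 10*s^2 + 25*s + 15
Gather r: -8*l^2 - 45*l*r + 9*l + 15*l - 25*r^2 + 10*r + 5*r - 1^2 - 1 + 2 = -8*l^2 + 24*l - 25*r^2 + r*(15 - 45*l)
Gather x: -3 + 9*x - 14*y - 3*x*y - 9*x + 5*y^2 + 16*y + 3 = -3*x*y + 5*y^2 + 2*y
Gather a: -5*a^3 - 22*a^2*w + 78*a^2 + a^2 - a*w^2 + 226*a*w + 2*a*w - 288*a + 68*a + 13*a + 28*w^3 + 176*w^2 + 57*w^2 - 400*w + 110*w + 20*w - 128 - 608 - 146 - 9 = -5*a^3 + a^2*(79 - 22*w) + a*(-w^2 + 228*w - 207) + 28*w^3 + 233*w^2 - 270*w - 891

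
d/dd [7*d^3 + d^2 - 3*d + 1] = 21*d^2 + 2*d - 3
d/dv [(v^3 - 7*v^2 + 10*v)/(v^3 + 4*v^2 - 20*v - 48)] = (11*v^4 - 60*v^3 - 44*v^2 + 672*v - 480)/(v^6 + 8*v^5 - 24*v^4 - 256*v^3 + 16*v^2 + 1920*v + 2304)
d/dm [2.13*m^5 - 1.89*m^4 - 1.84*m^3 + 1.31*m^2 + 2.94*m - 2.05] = 10.65*m^4 - 7.56*m^3 - 5.52*m^2 + 2.62*m + 2.94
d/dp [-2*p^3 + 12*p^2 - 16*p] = -6*p^2 + 24*p - 16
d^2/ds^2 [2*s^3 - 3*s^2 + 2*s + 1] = 12*s - 6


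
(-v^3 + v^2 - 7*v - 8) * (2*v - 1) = -2*v^4 + 3*v^3 - 15*v^2 - 9*v + 8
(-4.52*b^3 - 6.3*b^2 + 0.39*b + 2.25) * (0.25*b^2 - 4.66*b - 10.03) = -1.13*b^5 + 19.4882*b^4 + 74.7911*b^3 + 61.9341*b^2 - 14.3967*b - 22.5675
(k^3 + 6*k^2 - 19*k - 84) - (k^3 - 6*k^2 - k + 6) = 12*k^2 - 18*k - 90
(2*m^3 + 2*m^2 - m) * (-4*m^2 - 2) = -8*m^5 - 8*m^4 - 4*m^2 + 2*m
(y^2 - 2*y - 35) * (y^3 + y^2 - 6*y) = y^5 - y^4 - 43*y^3 - 23*y^2 + 210*y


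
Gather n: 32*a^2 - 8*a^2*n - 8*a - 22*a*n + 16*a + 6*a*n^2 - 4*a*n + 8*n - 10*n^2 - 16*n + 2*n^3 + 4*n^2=32*a^2 + 8*a + 2*n^3 + n^2*(6*a - 6) + n*(-8*a^2 - 26*a - 8)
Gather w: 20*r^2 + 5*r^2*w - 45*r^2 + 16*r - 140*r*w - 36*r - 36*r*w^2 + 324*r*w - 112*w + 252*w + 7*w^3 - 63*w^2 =-25*r^2 - 20*r + 7*w^3 + w^2*(-36*r - 63) + w*(5*r^2 + 184*r + 140)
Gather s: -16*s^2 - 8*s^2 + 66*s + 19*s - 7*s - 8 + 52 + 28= -24*s^2 + 78*s + 72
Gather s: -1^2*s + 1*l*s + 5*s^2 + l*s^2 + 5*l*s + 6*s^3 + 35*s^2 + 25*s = 6*s^3 + s^2*(l + 40) + s*(6*l + 24)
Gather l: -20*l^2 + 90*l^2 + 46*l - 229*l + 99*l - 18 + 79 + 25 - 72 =70*l^2 - 84*l + 14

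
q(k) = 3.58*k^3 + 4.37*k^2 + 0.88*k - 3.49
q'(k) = 10.74*k^2 + 8.74*k + 0.88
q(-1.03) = -3.67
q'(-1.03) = 3.27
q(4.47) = 407.51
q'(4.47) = 254.54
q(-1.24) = -4.69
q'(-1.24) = 6.56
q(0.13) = -3.29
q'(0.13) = 2.20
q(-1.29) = -5.04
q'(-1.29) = 7.48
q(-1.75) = -10.83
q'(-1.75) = 18.48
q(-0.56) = -3.24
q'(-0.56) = -0.65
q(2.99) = 133.91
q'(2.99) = 123.03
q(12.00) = 6822.59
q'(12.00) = 1652.32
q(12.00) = 6822.59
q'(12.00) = 1652.32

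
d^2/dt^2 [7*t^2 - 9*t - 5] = 14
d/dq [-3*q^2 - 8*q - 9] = -6*q - 8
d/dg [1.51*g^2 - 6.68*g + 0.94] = 3.02*g - 6.68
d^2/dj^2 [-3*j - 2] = 0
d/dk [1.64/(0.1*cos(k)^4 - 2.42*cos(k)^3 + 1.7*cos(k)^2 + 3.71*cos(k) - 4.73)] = (0.656*cos(k)^3 - 11.9064*cos(k)^2 + 5.576*cos(k) + 6.0844)*sin(k)/(0.1*cos(k)^4 - 2.42*cos(k)^3 + 1.7*cos(k)^2 + 3.71*cos(k) - 4.73)^2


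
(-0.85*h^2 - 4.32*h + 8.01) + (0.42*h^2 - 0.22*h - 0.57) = -0.43*h^2 - 4.54*h + 7.44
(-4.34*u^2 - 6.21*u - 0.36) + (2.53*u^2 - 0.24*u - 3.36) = -1.81*u^2 - 6.45*u - 3.72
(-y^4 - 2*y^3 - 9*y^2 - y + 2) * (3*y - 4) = -3*y^5 - 2*y^4 - 19*y^3 + 33*y^2 + 10*y - 8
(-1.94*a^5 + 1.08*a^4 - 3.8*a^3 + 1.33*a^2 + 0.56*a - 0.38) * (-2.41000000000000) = 4.6754*a^5 - 2.6028*a^4 + 9.158*a^3 - 3.2053*a^2 - 1.3496*a + 0.9158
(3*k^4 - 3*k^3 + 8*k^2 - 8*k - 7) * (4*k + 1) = 12*k^5 - 9*k^4 + 29*k^3 - 24*k^2 - 36*k - 7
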